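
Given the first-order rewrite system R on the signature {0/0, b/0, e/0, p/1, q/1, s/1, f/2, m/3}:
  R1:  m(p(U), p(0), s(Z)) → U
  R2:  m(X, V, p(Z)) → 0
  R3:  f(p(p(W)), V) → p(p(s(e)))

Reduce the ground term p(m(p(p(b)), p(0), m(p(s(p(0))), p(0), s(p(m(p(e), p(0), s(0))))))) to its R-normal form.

1. p(m(p(p(b)), p(0), m(p(s(p(0))), p(0), s(p(m(p(e), p(0), s(0)))))))  →  p(m(p(p(b)), p(0), s(p(0))))   [R1 at 1.3]
2. p(m(p(p(b)), p(0), s(p(0))))  →  p(p(b))   [R1 at 1]

p(p(b))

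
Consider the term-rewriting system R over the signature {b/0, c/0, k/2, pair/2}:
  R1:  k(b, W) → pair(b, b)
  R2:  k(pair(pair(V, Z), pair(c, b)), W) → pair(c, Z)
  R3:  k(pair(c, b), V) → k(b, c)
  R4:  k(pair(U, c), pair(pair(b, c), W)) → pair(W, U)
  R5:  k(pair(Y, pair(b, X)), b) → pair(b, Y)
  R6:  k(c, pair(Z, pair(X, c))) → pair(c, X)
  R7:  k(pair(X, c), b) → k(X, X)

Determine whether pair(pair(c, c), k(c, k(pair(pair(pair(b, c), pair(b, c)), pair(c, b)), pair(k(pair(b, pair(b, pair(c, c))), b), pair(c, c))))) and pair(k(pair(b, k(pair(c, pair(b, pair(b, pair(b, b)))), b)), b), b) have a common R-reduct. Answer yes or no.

no — NF(t₁) = pair(pair(c, c), pair(c, b)), NF(t₂) = pair(pair(b, b), b)

Reduce t₁ = pair(pair(c, c), k(c, k(pair(pair(pair(b, c), pair(b, c)), pair(c, b)), pair(k(pair(b, pair(b, pair(c, c))), b), pair(c, c))))):
1. pair(pair(c, c), k(c, k(pair(pair(pair(b, c), pair(b, c)), pair(c, b)), pair(k(pair(b, pair(b, pair(c, c))), b), pair(c, c)))))  →  pair(pair(c, c), k(c, pair(c, pair(b, c))))   [R2 at 2.2]
2. pair(pair(c, c), k(c, pair(c, pair(b, c))))  →  pair(pair(c, c), pair(c, b))   [R6 at 2]

Reduce t₂ = pair(k(pair(b, k(pair(c, pair(b, pair(b, pair(b, b)))), b)), b), b):
1. pair(k(pair(b, k(pair(c, pair(b, pair(b, pair(b, b)))), b)), b), b)  →  pair(k(pair(b, pair(b, c)), b), b)   [R5 at 1.1.2]
2. pair(k(pair(b, pair(b, c)), b), b)  →  pair(pair(b, b), b)   [R5 at 1]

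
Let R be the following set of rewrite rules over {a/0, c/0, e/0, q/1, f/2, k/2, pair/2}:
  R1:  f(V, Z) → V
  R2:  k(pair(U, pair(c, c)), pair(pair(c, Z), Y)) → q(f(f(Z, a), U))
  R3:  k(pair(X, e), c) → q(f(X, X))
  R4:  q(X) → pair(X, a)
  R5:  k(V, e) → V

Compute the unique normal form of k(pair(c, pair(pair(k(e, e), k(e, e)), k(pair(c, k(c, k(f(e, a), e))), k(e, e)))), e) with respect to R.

pair(c, pair(pair(e, e), pair(c, c)))

1. k(pair(c, pair(pair(k(e, e), k(e, e)), k(pair(c, k(c, k(f(e, a), e))), k(e, e)))), e)  →  pair(c, pair(pair(k(e, e), k(e, e)), k(pair(c, k(c, k(f(e, a), e))), k(e, e))))   [R5 at ε]
2. pair(c, pair(pair(k(e, e), k(e, e)), k(pair(c, k(c, k(f(e, a), e))), k(e, e))))  →  pair(c, pair(pair(e, k(e, e)), k(pair(c, k(c, k(f(e, a), e))), k(e, e))))   [R5 at 2.1.1]
3. pair(c, pair(pair(e, k(e, e)), k(pair(c, k(c, k(f(e, a), e))), k(e, e))))  →  pair(c, pair(pair(e, e), k(pair(c, k(c, k(f(e, a), e))), k(e, e))))   [R5 at 2.1.2]
4. pair(c, pair(pair(e, e), k(pair(c, k(c, k(f(e, a), e))), k(e, e))))  →  pair(c, pair(pair(e, e), k(pair(c, k(c, f(e, a))), k(e, e))))   [R5 at 2.2.1.2.2]
5. pair(c, pair(pair(e, e), k(pair(c, k(c, f(e, a))), k(e, e))))  →  pair(c, pair(pair(e, e), k(pair(c, k(c, e)), k(e, e))))   [R1 at 2.2.1.2.2]
6. pair(c, pair(pair(e, e), k(pair(c, k(c, e)), k(e, e))))  →  pair(c, pair(pair(e, e), k(pair(c, c), k(e, e))))   [R5 at 2.2.1.2]
7. pair(c, pair(pair(e, e), k(pair(c, c), k(e, e))))  →  pair(c, pair(pair(e, e), k(pair(c, c), e)))   [R5 at 2.2.2]
8. pair(c, pair(pair(e, e), k(pair(c, c), e)))  →  pair(c, pair(pair(e, e), pair(c, c)))   [R5 at 2.2]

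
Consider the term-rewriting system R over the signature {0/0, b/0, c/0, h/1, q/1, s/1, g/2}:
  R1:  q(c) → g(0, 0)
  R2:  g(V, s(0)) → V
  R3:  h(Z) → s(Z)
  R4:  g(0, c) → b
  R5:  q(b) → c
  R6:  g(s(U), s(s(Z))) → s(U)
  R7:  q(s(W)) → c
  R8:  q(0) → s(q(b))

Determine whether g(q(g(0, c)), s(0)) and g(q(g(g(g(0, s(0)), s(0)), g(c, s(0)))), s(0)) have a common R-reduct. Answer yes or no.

yes — NF(t₁) = c, NF(t₂) = c

Reduce t₁ = g(q(g(0, c)), s(0)):
1. g(q(g(0, c)), s(0))  →  q(g(0, c))   [R2 at ε]
2. q(g(0, c))  →  q(b)   [R4 at 1]
3. q(b)  →  c   [R5 at ε]

Reduce t₂ = g(q(g(g(g(0, s(0)), s(0)), g(c, s(0)))), s(0)):
1. g(q(g(g(g(0, s(0)), s(0)), g(c, s(0)))), s(0))  →  q(g(g(g(0, s(0)), s(0)), g(c, s(0))))   [R2 at ε]
2. q(g(g(g(0, s(0)), s(0)), g(c, s(0))))  →  q(g(g(0, s(0)), g(c, s(0))))   [R2 at 1.1]
3. q(g(g(0, s(0)), g(c, s(0))))  →  q(g(0, g(c, s(0))))   [R2 at 1.1]
4. q(g(0, g(c, s(0))))  →  q(g(0, c))   [R2 at 1.2]
5. q(g(0, c))  →  q(b)   [R4 at 1]
6. q(b)  →  c   [R5 at ε]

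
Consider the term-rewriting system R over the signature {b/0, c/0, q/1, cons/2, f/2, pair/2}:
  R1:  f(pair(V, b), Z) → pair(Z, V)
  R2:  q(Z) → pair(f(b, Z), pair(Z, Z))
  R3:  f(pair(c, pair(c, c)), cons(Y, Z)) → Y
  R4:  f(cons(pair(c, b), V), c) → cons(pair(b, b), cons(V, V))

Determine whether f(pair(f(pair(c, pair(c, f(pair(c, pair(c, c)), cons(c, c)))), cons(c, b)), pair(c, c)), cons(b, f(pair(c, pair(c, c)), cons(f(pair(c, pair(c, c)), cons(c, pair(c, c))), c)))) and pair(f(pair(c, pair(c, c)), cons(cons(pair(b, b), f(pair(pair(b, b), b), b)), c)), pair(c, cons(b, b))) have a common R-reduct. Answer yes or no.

Reduce t₁ = f(pair(f(pair(c, pair(c, f(pair(c, pair(c, c)), cons(c, c)))), cons(c, b)), pair(c, c)), cons(b, f(pair(c, pair(c, c)), cons(f(pair(c, pair(c, c)), cons(c, pair(c, c))), c)))):
1. f(pair(f(pair(c, pair(c, f(pair(c, pair(c, c)), cons(c, c)))), cons(c, b)), pair(c, c)), cons(b, f(pair(c, pair(c, c)), cons(f(pair(c, pair(c, c)), cons(c, pair(c, c))), c))))  →  f(pair(f(pair(c, pair(c, c)), cons(c, b)), pair(c, c)), cons(b, f(pair(c, pair(c, c)), cons(f(pair(c, pair(c, c)), cons(c, pair(c, c))), c))))   [R3 at 1.1.1.2.2]
2. f(pair(f(pair(c, pair(c, c)), cons(c, b)), pair(c, c)), cons(b, f(pair(c, pair(c, c)), cons(f(pair(c, pair(c, c)), cons(c, pair(c, c))), c))))  →  f(pair(c, pair(c, c)), cons(b, f(pair(c, pair(c, c)), cons(f(pair(c, pair(c, c)), cons(c, pair(c, c))), c))))   [R3 at 1.1]
3. f(pair(c, pair(c, c)), cons(b, f(pair(c, pair(c, c)), cons(f(pair(c, pair(c, c)), cons(c, pair(c, c))), c))))  →  b   [R3 at ε]

Reduce t₂ = pair(f(pair(c, pair(c, c)), cons(cons(pair(b, b), f(pair(pair(b, b), b), b)), c)), pair(c, cons(b, b))):
1. pair(f(pair(c, pair(c, c)), cons(cons(pair(b, b), f(pair(pair(b, b), b), b)), c)), pair(c, cons(b, b)))  →  pair(cons(pair(b, b), f(pair(pair(b, b), b), b)), pair(c, cons(b, b)))   [R3 at 1]
2. pair(cons(pair(b, b), f(pair(pair(b, b), b), b)), pair(c, cons(b, b)))  →  pair(cons(pair(b, b), pair(b, pair(b, b))), pair(c, cons(b, b)))   [R1 at 1.2]

no — NF(t₁) = b, NF(t₂) = pair(cons(pair(b, b), pair(b, pair(b, b))), pair(c, cons(b, b)))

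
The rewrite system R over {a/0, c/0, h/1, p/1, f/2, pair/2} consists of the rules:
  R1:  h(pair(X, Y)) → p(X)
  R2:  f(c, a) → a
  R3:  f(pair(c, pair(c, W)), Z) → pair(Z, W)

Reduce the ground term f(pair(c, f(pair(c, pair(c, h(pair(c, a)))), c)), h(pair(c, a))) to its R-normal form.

1. f(pair(c, f(pair(c, pair(c, h(pair(c, a)))), c)), h(pair(c, a)))  →  f(pair(c, pair(c, h(pair(c, a)))), h(pair(c, a)))   [R3 at 1.2]
2. f(pair(c, pair(c, h(pair(c, a)))), h(pair(c, a)))  →  pair(h(pair(c, a)), h(pair(c, a)))   [R3 at ε]
3. pair(h(pair(c, a)), h(pair(c, a)))  →  pair(p(c), h(pair(c, a)))   [R1 at 1]
4. pair(p(c), h(pair(c, a)))  →  pair(p(c), p(c))   [R1 at 2]

pair(p(c), p(c))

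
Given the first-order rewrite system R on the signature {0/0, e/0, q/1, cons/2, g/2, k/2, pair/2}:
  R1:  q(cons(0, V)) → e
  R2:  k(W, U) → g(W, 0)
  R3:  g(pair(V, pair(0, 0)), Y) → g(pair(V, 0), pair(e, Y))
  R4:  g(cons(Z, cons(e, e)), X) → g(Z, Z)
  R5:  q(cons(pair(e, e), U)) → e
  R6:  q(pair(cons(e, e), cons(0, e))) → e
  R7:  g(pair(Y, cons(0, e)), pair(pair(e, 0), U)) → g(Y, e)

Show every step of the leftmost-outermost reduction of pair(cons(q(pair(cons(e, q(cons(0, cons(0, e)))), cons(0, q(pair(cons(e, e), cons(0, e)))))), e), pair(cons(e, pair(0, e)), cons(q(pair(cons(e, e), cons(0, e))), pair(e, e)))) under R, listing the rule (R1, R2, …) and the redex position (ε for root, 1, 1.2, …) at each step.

1. pair(cons(q(pair(cons(e, q(cons(0, cons(0, e)))), cons(0, q(pair(cons(e, e), cons(0, e)))))), e), pair(cons(e, pair(0, e)), cons(q(pair(cons(e, e), cons(0, e))), pair(e, e))))  →  pair(cons(q(pair(cons(e, e), cons(0, q(pair(cons(e, e), cons(0, e)))))), e), pair(cons(e, pair(0, e)), cons(q(pair(cons(e, e), cons(0, e))), pair(e, e))))   [R1 at 1.1.1.1.2]
2. pair(cons(q(pair(cons(e, e), cons(0, q(pair(cons(e, e), cons(0, e)))))), e), pair(cons(e, pair(0, e)), cons(q(pair(cons(e, e), cons(0, e))), pair(e, e))))  →  pair(cons(q(pair(cons(e, e), cons(0, e))), e), pair(cons(e, pair(0, e)), cons(q(pair(cons(e, e), cons(0, e))), pair(e, e))))   [R6 at 1.1.1.2.2]
3. pair(cons(q(pair(cons(e, e), cons(0, e))), e), pair(cons(e, pair(0, e)), cons(q(pair(cons(e, e), cons(0, e))), pair(e, e))))  →  pair(cons(e, e), pair(cons(e, pair(0, e)), cons(q(pair(cons(e, e), cons(0, e))), pair(e, e))))   [R6 at 1.1]
4. pair(cons(e, e), pair(cons(e, pair(0, e)), cons(q(pair(cons(e, e), cons(0, e))), pair(e, e))))  →  pair(cons(e, e), pair(cons(e, pair(0, e)), cons(e, pair(e, e))))   [R6 at 2.2.1]

pair(cons(e, e), pair(cons(e, pair(0, e)), cons(e, pair(e, e))))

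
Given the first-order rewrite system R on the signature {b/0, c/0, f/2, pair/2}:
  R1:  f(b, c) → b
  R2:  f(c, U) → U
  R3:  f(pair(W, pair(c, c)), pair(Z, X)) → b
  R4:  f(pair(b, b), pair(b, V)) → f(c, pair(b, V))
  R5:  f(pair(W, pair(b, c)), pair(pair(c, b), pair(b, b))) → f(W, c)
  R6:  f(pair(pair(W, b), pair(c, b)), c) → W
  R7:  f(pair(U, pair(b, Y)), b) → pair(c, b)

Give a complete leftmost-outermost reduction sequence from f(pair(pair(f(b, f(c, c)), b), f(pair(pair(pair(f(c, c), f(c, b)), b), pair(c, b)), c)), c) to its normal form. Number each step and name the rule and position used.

b

1. f(pair(pair(f(b, f(c, c)), b), f(pair(pair(pair(f(c, c), f(c, b)), b), pair(c, b)), c)), c)  →  f(pair(pair(f(b, c), b), f(pair(pair(pair(f(c, c), f(c, b)), b), pair(c, b)), c)), c)   [R2 at 1.1.1.2]
2. f(pair(pair(f(b, c), b), f(pair(pair(pair(f(c, c), f(c, b)), b), pair(c, b)), c)), c)  →  f(pair(pair(b, b), f(pair(pair(pair(f(c, c), f(c, b)), b), pair(c, b)), c)), c)   [R1 at 1.1.1]
3. f(pair(pair(b, b), f(pair(pair(pair(f(c, c), f(c, b)), b), pair(c, b)), c)), c)  →  f(pair(pair(b, b), pair(f(c, c), f(c, b))), c)   [R6 at 1.2]
4. f(pair(pair(b, b), pair(f(c, c), f(c, b))), c)  →  f(pair(pair(b, b), pair(c, f(c, b))), c)   [R2 at 1.2.1]
5. f(pair(pair(b, b), pair(c, f(c, b))), c)  →  f(pair(pair(b, b), pair(c, b)), c)   [R2 at 1.2.2]
6. f(pair(pair(b, b), pair(c, b)), c)  →  b   [R6 at ε]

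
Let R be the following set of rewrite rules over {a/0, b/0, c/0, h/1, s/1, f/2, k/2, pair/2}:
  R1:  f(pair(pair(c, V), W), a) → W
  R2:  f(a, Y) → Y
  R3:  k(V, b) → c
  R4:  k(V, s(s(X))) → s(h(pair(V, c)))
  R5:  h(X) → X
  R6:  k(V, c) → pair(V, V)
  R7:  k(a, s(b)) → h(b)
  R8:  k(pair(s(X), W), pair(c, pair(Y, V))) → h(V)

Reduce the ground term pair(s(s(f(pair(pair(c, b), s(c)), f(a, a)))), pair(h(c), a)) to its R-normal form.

1. pair(s(s(f(pair(pair(c, b), s(c)), f(a, a)))), pair(h(c), a))  →  pair(s(s(f(pair(pair(c, b), s(c)), a))), pair(h(c), a))   [R2 at 1.1.1.2]
2. pair(s(s(f(pair(pair(c, b), s(c)), a))), pair(h(c), a))  →  pair(s(s(s(c))), pair(h(c), a))   [R1 at 1.1.1]
3. pair(s(s(s(c))), pair(h(c), a))  →  pair(s(s(s(c))), pair(c, a))   [R5 at 2.1]

pair(s(s(s(c))), pair(c, a))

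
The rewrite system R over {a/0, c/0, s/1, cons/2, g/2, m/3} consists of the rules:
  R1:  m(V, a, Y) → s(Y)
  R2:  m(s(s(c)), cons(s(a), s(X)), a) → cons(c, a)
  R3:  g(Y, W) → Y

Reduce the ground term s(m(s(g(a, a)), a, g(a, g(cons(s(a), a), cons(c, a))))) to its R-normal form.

s(s(a))

1. s(m(s(g(a, a)), a, g(a, g(cons(s(a), a), cons(c, a)))))  →  s(s(g(a, g(cons(s(a), a), cons(c, a)))))   [R1 at 1]
2. s(s(g(a, g(cons(s(a), a), cons(c, a)))))  →  s(s(a))   [R3 at 1.1]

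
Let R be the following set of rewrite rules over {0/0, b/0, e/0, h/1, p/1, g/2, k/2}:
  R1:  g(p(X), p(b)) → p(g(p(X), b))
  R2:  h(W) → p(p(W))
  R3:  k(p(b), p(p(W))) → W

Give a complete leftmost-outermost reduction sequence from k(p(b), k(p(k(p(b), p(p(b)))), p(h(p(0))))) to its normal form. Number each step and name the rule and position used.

1. k(p(b), k(p(k(p(b), p(p(b)))), p(h(p(0)))))  →  k(p(b), k(p(b), p(h(p(0)))))   [R3 at 2.1.1]
2. k(p(b), k(p(b), p(h(p(0)))))  →  k(p(b), k(p(b), p(p(p(p(0))))))   [R2 at 2.2.1]
3. k(p(b), k(p(b), p(p(p(p(0))))))  →  k(p(b), p(p(0)))   [R3 at 2]
4. k(p(b), p(p(0)))  →  0   [R3 at ε]

0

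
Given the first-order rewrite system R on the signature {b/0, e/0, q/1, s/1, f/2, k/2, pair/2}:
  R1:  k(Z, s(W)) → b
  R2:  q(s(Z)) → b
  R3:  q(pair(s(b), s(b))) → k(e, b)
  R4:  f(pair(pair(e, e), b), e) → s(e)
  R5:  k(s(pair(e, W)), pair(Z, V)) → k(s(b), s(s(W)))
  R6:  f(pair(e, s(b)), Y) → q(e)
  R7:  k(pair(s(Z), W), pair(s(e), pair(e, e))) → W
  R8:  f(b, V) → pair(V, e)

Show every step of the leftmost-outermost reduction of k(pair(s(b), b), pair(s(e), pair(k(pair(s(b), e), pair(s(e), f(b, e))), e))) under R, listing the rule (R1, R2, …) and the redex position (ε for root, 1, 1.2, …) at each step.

b

1. k(pair(s(b), b), pair(s(e), pair(k(pair(s(b), e), pair(s(e), f(b, e))), e)))  →  k(pair(s(b), b), pair(s(e), pair(k(pair(s(b), e), pair(s(e), pair(e, e))), e)))   [R8 at 2.2.1.2.2]
2. k(pair(s(b), b), pair(s(e), pair(k(pair(s(b), e), pair(s(e), pair(e, e))), e)))  →  k(pair(s(b), b), pair(s(e), pair(e, e)))   [R7 at 2.2.1]
3. k(pair(s(b), b), pair(s(e), pair(e, e)))  →  b   [R7 at ε]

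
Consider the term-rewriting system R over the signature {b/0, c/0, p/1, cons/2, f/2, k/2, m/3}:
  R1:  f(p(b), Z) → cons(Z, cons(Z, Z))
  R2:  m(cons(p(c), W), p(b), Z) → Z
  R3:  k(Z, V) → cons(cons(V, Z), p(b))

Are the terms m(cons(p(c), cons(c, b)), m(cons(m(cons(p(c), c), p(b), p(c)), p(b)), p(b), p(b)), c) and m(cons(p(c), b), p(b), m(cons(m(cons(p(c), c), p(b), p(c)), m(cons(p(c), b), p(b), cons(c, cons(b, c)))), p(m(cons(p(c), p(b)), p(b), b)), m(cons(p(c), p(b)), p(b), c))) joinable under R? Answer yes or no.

yes — NF(t₁) = c, NF(t₂) = c

Reduce t₁ = m(cons(p(c), cons(c, b)), m(cons(m(cons(p(c), c), p(b), p(c)), p(b)), p(b), p(b)), c):
1. m(cons(p(c), cons(c, b)), m(cons(m(cons(p(c), c), p(b), p(c)), p(b)), p(b), p(b)), c)  →  m(cons(p(c), cons(c, b)), m(cons(p(c), p(b)), p(b), p(b)), c)   [R2 at 2.1.1]
2. m(cons(p(c), cons(c, b)), m(cons(p(c), p(b)), p(b), p(b)), c)  →  m(cons(p(c), cons(c, b)), p(b), c)   [R2 at 2]
3. m(cons(p(c), cons(c, b)), p(b), c)  →  c   [R2 at ε]

Reduce t₂ = m(cons(p(c), b), p(b), m(cons(m(cons(p(c), c), p(b), p(c)), m(cons(p(c), b), p(b), cons(c, cons(b, c)))), p(m(cons(p(c), p(b)), p(b), b)), m(cons(p(c), p(b)), p(b), c))):
1. m(cons(p(c), b), p(b), m(cons(m(cons(p(c), c), p(b), p(c)), m(cons(p(c), b), p(b), cons(c, cons(b, c)))), p(m(cons(p(c), p(b)), p(b), b)), m(cons(p(c), p(b)), p(b), c)))  →  m(cons(m(cons(p(c), c), p(b), p(c)), m(cons(p(c), b), p(b), cons(c, cons(b, c)))), p(m(cons(p(c), p(b)), p(b), b)), m(cons(p(c), p(b)), p(b), c))   [R2 at ε]
2. m(cons(m(cons(p(c), c), p(b), p(c)), m(cons(p(c), b), p(b), cons(c, cons(b, c)))), p(m(cons(p(c), p(b)), p(b), b)), m(cons(p(c), p(b)), p(b), c))  →  m(cons(p(c), m(cons(p(c), b), p(b), cons(c, cons(b, c)))), p(m(cons(p(c), p(b)), p(b), b)), m(cons(p(c), p(b)), p(b), c))   [R2 at 1.1]
3. m(cons(p(c), m(cons(p(c), b), p(b), cons(c, cons(b, c)))), p(m(cons(p(c), p(b)), p(b), b)), m(cons(p(c), p(b)), p(b), c))  →  m(cons(p(c), cons(c, cons(b, c))), p(m(cons(p(c), p(b)), p(b), b)), m(cons(p(c), p(b)), p(b), c))   [R2 at 1.2]
4. m(cons(p(c), cons(c, cons(b, c))), p(m(cons(p(c), p(b)), p(b), b)), m(cons(p(c), p(b)), p(b), c))  →  m(cons(p(c), cons(c, cons(b, c))), p(b), m(cons(p(c), p(b)), p(b), c))   [R2 at 2.1]
5. m(cons(p(c), cons(c, cons(b, c))), p(b), m(cons(p(c), p(b)), p(b), c))  →  m(cons(p(c), p(b)), p(b), c)   [R2 at ε]
6. m(cons(p(c), p(b)), p(b), c)  →  c   [R2 at ε]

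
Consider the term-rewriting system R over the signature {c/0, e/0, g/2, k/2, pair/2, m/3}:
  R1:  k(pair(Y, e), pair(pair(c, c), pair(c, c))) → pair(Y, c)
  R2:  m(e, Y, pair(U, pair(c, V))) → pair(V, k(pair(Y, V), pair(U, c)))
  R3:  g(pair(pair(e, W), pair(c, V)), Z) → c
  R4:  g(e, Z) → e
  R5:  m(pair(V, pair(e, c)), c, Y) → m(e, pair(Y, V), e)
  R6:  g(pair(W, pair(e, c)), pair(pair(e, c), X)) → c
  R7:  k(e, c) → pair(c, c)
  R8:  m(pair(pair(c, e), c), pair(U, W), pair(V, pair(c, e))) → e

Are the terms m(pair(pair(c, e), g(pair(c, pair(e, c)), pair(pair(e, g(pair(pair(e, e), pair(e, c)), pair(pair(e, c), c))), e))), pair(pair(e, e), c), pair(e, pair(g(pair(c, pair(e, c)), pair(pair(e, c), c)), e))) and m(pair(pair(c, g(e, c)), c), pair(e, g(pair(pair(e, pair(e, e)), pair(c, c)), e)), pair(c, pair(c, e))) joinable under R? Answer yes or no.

Reduce t₁ = m(pair(pair(c, e), g(pair(c, pair(e, c)), pair(pair(e, g(pair(pair(e, e), pair(e, c)), pair(pair(e, c), c))), e))), pair(pair(e, e), c), pair(e, pair(g(pair(c, pair(e, c)), pair(pair(e, c), c)), e))):
1. m(pair(pair(c, e), g(pair(c, pair(e, c)), pair(pair(e, g(pair(pair(e, e), pair(e, c)), pair(pair(e, c), c))), e))), pair(pair(e, e), c), pair(e, pair(g(pair(c, pair(e, c)), pair(pair(e, c), c)), e)))  →  m(pair(pair(c, e), g(pair(c, pair(e, c)), pair(pair(e, c), e))), pair(pair(e, e), c), pair(e, pair(g(pair(c, pair(e, c)), pair(pair(e, c), c)), e)))   [R6 at 1.2.2.1.2]
2. m(pair(pair(c, e), g(pair(c, pair(e, c)), pair(pair(e, c), e))), pair(pair(e, e), c), pair(e, pair(g(pair(c, pair(e, c)), pair(pair(e, c), c)), e)))  →  m(pair(pair(c, e), c), pair(pair(e, e), c), pair(e, pair(g(pair(c, pair(e, c)), pair(pair(e, c), c)), e)))   [R6 at 1.2]
3. m(pair(pair(c, e), c), pair(pair(e, e), c), pair(e, pair(g(pair(c, pair(e, c)), pair(pair(e, c), c)), e)))  →  m(pair(pair(c, e), c), pair(pair(e, e), c), pair(e, pair(c, e)))   [R6 at 3.2.1]
4. m(pair(pair(c, e), c), pair(pair(e, e), c), pair(e, pair(c, e)))  →  e   [R8 at ε]

Reduce t₂ = m(pair(pair(c, g(e, c)), c), pair(e, g(pair(pair(e, pair(e, e)), pair(c, c)), e)), pair(c, pair(c, e))):
1. m(pair(pair(c, g(e, c)), c), pair(e, g(pair(pair(e, pair(e, e)), pair(c, c)), e)), pair(c, pair(c, e)))  →  m(pair(pair(c, e), c), pair(e, g(pair(pair(e, pair(e, e)), pair(c, c)), e)), pair(c, pair(c, e)))   [R4 at 1.1.2]
2. m(pair(pair(c, e), c), pair(e, g(pair(pair(e, pair(e, e)), pair(c, c)), e)), pair(c, pair(c, e)))  →  e   [R8 at ε]

yes — NF(t₁) = e, NF(t₂) = e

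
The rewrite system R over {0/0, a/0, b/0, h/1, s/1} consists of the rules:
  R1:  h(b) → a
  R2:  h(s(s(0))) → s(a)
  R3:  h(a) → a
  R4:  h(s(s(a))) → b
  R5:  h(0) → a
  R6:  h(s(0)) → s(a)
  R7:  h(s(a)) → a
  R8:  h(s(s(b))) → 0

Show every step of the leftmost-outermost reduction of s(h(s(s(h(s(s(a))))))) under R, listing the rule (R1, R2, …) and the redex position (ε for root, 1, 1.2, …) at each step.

s(0)

1. s(h(s(s(h(s(s(a)))))))  →  s(h(s(s(b))))   [R4 at 1.1.1.1]
2. s(h(s(s(b))))  →  s(0)   [R8 at 1]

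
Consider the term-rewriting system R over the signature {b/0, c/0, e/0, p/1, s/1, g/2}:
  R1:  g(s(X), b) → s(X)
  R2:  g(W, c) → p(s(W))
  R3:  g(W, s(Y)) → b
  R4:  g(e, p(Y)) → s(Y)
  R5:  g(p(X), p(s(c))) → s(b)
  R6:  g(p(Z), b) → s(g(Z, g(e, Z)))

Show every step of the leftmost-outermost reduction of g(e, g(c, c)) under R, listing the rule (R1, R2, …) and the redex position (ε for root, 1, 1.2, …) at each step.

1. g(e, g(c, c))  →  g(e, p(s(c)))   [R2 at 2]
2. g(e, p(s(c)))  →  s(s(c))   [R4 at ε]

s(s(c))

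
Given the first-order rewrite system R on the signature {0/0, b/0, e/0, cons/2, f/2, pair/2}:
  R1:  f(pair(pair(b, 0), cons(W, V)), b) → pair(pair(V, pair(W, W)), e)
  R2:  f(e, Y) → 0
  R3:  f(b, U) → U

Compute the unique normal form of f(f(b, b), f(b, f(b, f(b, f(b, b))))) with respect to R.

1. f(f(b, b), f(b, f(b, f(b, f(b, b)))))  →  f(b, f(b, f(b, f(b, f(b, b)))))   [R3 at 1]
2. f(b, f(b, f(b, f(b, f(b, b)))))  →  f(b, f(b, f(b, f(b, b))))   [R3 at ε]
3. f(b, f(b, f(b, f(b, b))))  →  f(b, f(b, f(b, b)))   [R3 at ε]
4. f(b, f(b, f(b, b)))  →  f(b, f(b, b))   [R3 at ε]
5. f(b, f(b, b))  →  f(b, b)   [R3 at ε]
6. f(b, b)  →  b   [R3 at ε]

b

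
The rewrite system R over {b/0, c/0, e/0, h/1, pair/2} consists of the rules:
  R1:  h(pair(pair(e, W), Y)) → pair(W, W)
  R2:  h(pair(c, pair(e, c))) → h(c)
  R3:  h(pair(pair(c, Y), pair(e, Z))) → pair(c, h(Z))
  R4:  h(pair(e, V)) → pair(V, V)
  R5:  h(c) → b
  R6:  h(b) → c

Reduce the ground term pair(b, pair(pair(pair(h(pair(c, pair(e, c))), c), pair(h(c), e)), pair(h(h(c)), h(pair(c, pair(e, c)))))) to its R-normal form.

pair(b, pair(pair(pair(b, c), pair(b, e)), pair(c, b)))

1. pair(b, pair(pair(pair(h(pair(c, pair(e, c))), c), pair(h(c), e)), pair(h(h(c)), h(pair(c, pair(e, c))))))  →  pair(b, pair(pair(pair(h(c), c), pair(h(c), e)), pair(h(h(c)), h(pair(c, pair(e, c))))))   [R2 at 2.1.1.1]
2. pair(b, pair(pair(pair(h(c), c), pair(h(c), e)), pair(h(h(c)), h(pair(c, pair(e, c))))))  →  pair(b, pair(pair(pair(b, c), pair(h(c), e)), pair(h(h(c)), h(pair(c, pair(e, c))))))   [R5 at 2.1.1.1]
3. pair(b, pair(pair(pair(b, c), pair(h(c), e)), pair(h(h(c)), h(pair(c, pair(e, c))))))  →  pair(b, pair(pair(pair(b, c), pair(b, e)), pair(h(h(c)), h(pair(c, pair(e, c))))))   [R5 at 2.1.2.1]
4. pair(b, pair(pair(pair(b, c), pair(b, e)), pair(h(h(c)), h(pair(c, pair(e, c))))))  →  pair(b, pair(pair(pair(b, c), pair(b, e)), pair(h(b), h(pair(c, pair(e, c))))))   [R5 at 2.2.1.1]
5. pair(b, pair(pair(pair(b, c), pair(b, e)), pair(h(b), h(pair(c, pair(e, c))))))  →  pair(b, pair(pair(pair(b, c), pair(b, e)), pair(c, h(pair(c, pair(e, c))))))   [R6 at 2.2.1]
6. pair(b, pair(pair(pair(b, c), pair(b, e)), pair(c, h(pair(c, pair(e, c))))))  →  pair(b, pair(pair(pair(b, c), pair(b, e)), pair(c, h(c))))   [R2 at 2.2.2]
7. pair(b, pair(pair(pair(b, c), pair(b, e)), pair(c, h(c))))  →  pair(b, pair(pair(pair(b, c), pair(b, e)), pair(c, b)))   [R5 at 2.2.2]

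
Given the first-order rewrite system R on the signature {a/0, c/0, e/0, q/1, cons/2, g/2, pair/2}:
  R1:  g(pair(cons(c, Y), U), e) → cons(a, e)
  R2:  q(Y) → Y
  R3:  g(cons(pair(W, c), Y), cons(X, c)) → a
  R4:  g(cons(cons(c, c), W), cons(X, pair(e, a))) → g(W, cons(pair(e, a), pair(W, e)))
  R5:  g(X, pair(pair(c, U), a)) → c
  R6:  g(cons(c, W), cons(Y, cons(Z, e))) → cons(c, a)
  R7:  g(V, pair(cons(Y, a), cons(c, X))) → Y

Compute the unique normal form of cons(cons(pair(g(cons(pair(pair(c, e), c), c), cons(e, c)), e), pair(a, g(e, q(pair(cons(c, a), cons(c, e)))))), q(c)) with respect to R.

1. cons(cons(pair(g(cons(pair(pair(c, e), c), c), cons(e, c)), e), pair(a, g(e, q(pair(cons(c, a), cons(c, e)))))), q(c))  →  cons(cons(pair(a, e), pair(a, g(e, q(pair(cons(c, a), cons(c, e)))))), q(c))   [R3 at 1.1.1]
2. cons(cons(pair(a, e), pair(a, g(e, q(pair(cons(c, a), cons(c, e)))))), q(c))  →  cons(cons(pair(a, e), pair(a, g(e, pair(cons(c, a), cons(c, e))))), q(c))   [R2 at 1.2.2.2]
3. cons(cons(pair(a, e), pair(a, g(e, pair(cons(c, a), cons(c, e))))), q(c))  →  cons(cons(pair(a, e), pair(a, c)), q(c))   [R7 at 1.2.2]
4. cons(cons(pair(a, e), pair(a, c)), q(c))  →  cons(cons(pair(a, e), pair(a, c)), c)   [R2 at 2]

cons(cons(pair(a, e), pair(a, c)), c)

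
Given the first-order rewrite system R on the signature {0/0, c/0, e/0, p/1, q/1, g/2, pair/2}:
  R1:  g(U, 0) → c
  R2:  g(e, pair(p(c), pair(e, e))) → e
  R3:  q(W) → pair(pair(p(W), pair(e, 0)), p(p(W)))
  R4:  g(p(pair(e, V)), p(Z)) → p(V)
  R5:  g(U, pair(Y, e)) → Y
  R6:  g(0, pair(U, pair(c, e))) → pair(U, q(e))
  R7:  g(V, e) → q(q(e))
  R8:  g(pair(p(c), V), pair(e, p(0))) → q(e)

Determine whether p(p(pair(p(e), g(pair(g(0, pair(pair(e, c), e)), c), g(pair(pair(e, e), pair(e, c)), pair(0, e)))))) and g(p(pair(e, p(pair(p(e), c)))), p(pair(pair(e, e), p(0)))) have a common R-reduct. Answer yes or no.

Reduce t₁ = p(p(pair(p(e), g(pair(g(0, pair(pair(e, c), e)), c), g(pair(pair(e, e), pair(e, c)), pair(0, e)))))):
1. p(p(pair(p(e), g(pair(g(0, pair(pair(e, c), e)), c), g(pair(pair(e, e), pair(e, c)), pair(0, e))))))  →  p(p(pair(p(e), g(pair(pair(e, c), c), g(pair(pair(e, e), pair(e, c)), pair(0, e))))))   [R5 at 1.1.2.1.1]
2. p(p(pair(p(e), g(pair(pair(e, c), c), g(pair(pair(e, e), pair(e, c)), pair(0, e))))))  →  p(p(pair(p(e), g(pair(pair(e, c), c), 0))))   [R5 at 1.1.2.2]
3. p(p(pair(p(e), g(pair(pair(e, c), c), 0))))  →  p(p(pair(p(e), c)))   [R1 at 1.1.2]

Reduce t₂ = g(p(pair(e, p(pair(p(e), c)))), p(pair(pair(e, e), p(0)))):
1. g(p(pair(e, p(pair(p(e), c)))), p(pair(pair(e, e), p(0))))  →  p(p(pair(p(e), c)))   [R4 at ε]

yes — NF(t₁) = p(p(pair(p(e), c))), NF(t₂) = p(p(pair(p(e), c)))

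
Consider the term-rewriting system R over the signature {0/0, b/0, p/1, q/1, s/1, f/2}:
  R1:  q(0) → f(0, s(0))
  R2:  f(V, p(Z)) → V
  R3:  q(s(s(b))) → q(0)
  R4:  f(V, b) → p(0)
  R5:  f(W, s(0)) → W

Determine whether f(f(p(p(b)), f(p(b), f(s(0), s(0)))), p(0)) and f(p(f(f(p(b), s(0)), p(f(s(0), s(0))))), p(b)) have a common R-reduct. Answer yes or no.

yes — NF(t₁) = p(p(b)), NF(t₂) = p(p(b))

Reduce t₁ = f(f(p(p(b)), f(p(b), f(s(0), s(0)))), p(0)):
1. f(f(p(p(b)), f(p(b), f(s(0), s(0)))), p(0))  →  f(p(p(b)), f(p(b), f(s(0), s(0))))   [R2 at ε]
2. f(p(p(b)), f(p(b), f(s(0), s(0))))  →  f(p(p(b)), f(p(b), s(0)))   [R5 at 2.2]
3. f(p(p(b)), f(p(b), s(0)))  →  f(p(p(b)), p(b))   [R5 at 2]
4. f(p(p(b)), p(b))  →  p(p(b))   [R2 at ε]

Reduce t₂ = f(p(f(f(p(b), s(0)), p(f(s(0), s(0))))), p(b)):
1. f(p(f(f(p(b), s(0)), p(f(s(0), s(0))))), p(b))  →  p(f(f(p(b), s(0)), p(f(s(0), s(0)))))   [R2 at ε]
2. p(f(f(p(b), s(0)), p(f(s(0), s(0)))))  →  p(f(p(b), s(0)))   [R2 at 1]
3. p(f(p(b), s(0)))  →  p(p(b))   [R5 at 1]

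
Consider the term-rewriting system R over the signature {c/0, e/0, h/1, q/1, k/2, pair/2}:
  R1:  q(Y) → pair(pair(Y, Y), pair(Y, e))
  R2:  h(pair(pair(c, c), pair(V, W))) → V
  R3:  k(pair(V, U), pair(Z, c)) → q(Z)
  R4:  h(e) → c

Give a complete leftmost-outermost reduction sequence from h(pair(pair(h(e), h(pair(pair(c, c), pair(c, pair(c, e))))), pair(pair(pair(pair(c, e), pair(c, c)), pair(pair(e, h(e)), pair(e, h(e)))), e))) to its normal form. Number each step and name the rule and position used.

1. h(pair(pair(h(e), h(pair(pair(c, c), pair(c, pair(c, e))))), pair(pair(pair(pair(c, e), pair(c, c)), pair(pair(e, h(e)), pair(e, h(e)))), e)))  →  h(pair(pair(c, h(pair(pair(c, c), pair(c, pair(c, e))))), pair(pair(pair(pair(c, e), pair(c, c)), pair(pair(e, h(e)), pair(e, h(e)))), e)))   [R4 at 1.1.1]
2. h(pair(pair(c, h(pair(pair(c, c), pair(c, pair(c, e))))), pair(pair(pair(pair(c, e), pair(c, c)), pair(pair(e, h(e)), pair(e, h(e)))), e)))  →  h(pair(pair(c, c), pair(pair(pair(pair(c, e), pair(c, c)), pair(pair(e, h(e)), pair(e, h(e)))), e)))   [R2 at 1.1.2]
3. h(pair(pair(c, c), pair(pair(pair(pair(c, e), pair(c, c)), pair(pair(e, h(e)), pair(e, h(e)))), e)))  →  pair(pair(pair(c, e), pair(c, c)), pair(pair(e, h(e)), pair(e, h(e))))   [R2 at ε]
4. pair(pair(pair(c, e), pair(c, c)), pair(pair(e, h(e)), pair(e, h(e))))  →  pair(pair(pair(c, e), pair(c, c)), pair(pair(e, c), pair(e, h(e))))   [R4 at 2.1.2]
5. pair(pair(pair(c, e), pair(c, c)), pair(pair(e, c), pair(e, h(e))))  →  pair(pair(pair(c, e), pair(c, c)), pair(pair(e, c), pair(e, c)))   [R4 at 2.2.2]

pair(pair(pair(c, e), pair(c, c)), pair(pair(e, c), pair(e, c)))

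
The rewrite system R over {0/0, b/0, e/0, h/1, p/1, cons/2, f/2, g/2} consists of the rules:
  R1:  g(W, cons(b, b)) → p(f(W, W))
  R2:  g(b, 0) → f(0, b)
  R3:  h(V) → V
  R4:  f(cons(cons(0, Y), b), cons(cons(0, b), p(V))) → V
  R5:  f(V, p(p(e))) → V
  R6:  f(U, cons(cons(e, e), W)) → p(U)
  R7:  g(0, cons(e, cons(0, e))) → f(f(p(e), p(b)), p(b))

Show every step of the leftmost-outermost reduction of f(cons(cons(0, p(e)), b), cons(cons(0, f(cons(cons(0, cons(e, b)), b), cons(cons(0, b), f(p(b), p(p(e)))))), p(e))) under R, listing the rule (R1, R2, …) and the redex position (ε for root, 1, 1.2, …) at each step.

1. f(cons(cons(0, p(e)), b), cons(cons(0, f(cons(cons(0, cons(e, b)), b), cons(cons(0, b), f(p(b), p(p(e)))))), p(e)))  →  f(cons(cons(0, p(e)), b), cons(cons(0, f(cons(cons(0, cons(e, b)), b), cons(cons(0, b), p(b)))), p(e)))   [R5 at 2.1.2.2.2]
2. f(cons(cons(0, p(e)), b), cons(cons(0, f(cons(cons(0, cons(e, b)), b), cons(cons(0, b), p(b)))), p(e)))  →  f(cons(cons(0, p(e)), b), cons(cons(0, b), p(e)))   [R4 at 2.1.2]
3. f(cons(cons(0, p(e)), b), cons(cons(0, b), p(e)))  →  e   [R4 at ε]

e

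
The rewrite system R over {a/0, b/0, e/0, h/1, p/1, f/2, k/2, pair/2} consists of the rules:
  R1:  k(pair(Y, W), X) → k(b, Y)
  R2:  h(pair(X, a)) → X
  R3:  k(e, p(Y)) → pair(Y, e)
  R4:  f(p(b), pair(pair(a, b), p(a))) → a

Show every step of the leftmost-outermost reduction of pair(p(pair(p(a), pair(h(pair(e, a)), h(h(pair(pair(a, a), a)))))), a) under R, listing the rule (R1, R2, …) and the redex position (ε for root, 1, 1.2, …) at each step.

pair(p(pair(p(a), pair(e, a))), a)

1. pair(p(pair(p(a), pair(h(pair(e, a)), h(h(pair(pair(a, a), a)))))), a)  →  pair(p(pair(p(a), pair(e, h(h(pair(pair(a, a), a)))))), a)   [R2 at 1.1.2.1]
2. pair(p(pair(p(a), pair(e, h(h(pair(pair(a, a), a)))))), a)  →  pair(p(pair(p(a), pair(e, h(pair(a, a))))), a)   [R2 at 1.1.2.2.1]
3. pair(p(pair(p(a), pair(e, h(pair(a, a))))), a)  →  pair(p(pair(p(a), pair(e, a))), a)   [R2 at 1.1.2.2]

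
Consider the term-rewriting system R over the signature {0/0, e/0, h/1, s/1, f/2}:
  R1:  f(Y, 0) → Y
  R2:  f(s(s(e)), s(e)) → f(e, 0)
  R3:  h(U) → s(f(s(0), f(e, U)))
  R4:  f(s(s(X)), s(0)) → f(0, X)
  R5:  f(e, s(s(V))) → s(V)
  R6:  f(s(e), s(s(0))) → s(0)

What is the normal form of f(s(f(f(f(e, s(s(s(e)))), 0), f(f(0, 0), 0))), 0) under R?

1. f(s(f(f(f(e, s(s(s(e)))), 0), f(f(0, 0), 0))), 0)  →  s(f(f(f(e, s(s(s(e)))), 0), f(f(0, 0), 0)))   [R1 at ε]
2. s(f(f(f(e, s(s(s(e)))), 0), f(f(0, 0), 0)))  →  s(f(f(e, s(s(s(e)))), f(f(0, 0), 0)))   [R1 at 1.1]
3. s(f(f(e, s(s(s(e)))), f(f(0, 0), 0)))  →  s(f(s(s(e)), f(f(0, 0), 0)))   [R5 at 1.1]
4. s(f(s(s(e)), f(f(0, 0), 0)))  →  s(f(s(s(e)), f(0, 0)))   [R1 at 1.2]
5. s(f(s(s(e)), f(0, 0)))  →  s(f(s(s(e)), 0))   [R1 at 1.2]
6. s(f(s(s(e)), 0))  →  s(s(s(e)))   [R1 at 1]

s(s(s(e)))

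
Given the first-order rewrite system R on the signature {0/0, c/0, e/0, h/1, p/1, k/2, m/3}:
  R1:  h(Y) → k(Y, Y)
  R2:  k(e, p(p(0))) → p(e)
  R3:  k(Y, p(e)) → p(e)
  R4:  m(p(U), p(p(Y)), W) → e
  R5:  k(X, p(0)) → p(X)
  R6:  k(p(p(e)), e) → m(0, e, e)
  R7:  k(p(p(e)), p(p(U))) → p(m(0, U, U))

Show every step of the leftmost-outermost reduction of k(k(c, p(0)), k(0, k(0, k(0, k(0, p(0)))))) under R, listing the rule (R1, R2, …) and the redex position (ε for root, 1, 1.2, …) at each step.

p(p(c))

1. k(k(c, p(0)), k(0, k(0, k(0, k(0, p(0))))))  →  k(p(c), k(0, k(0, k(0, k(0, p(0))))))   [R5 at 1]
2. k(p(c), k(0, k(0, k(0, k(0, p(0))))))  →  k(p(c), k(0, k(0, k(0, p(0)))))   [R5 at 2.2.2.2]
3. k(p(c), k(0, k(0, k(0, p(0)))))  →  k(p(c), k(0, k(0, p(0))))   [R5 at 2.2.2]
4. k(p(c), k(0, k(0, p(0))))  →  k(p(c), k(0, p(0)))   [R5 at 2.2]
5. k(p(c), k(0, p(0)))  →  k(p(c), p(0))   [R5 at 2]
6. k(p(c), p(0))  →  p(p(c))   [R5 at ε]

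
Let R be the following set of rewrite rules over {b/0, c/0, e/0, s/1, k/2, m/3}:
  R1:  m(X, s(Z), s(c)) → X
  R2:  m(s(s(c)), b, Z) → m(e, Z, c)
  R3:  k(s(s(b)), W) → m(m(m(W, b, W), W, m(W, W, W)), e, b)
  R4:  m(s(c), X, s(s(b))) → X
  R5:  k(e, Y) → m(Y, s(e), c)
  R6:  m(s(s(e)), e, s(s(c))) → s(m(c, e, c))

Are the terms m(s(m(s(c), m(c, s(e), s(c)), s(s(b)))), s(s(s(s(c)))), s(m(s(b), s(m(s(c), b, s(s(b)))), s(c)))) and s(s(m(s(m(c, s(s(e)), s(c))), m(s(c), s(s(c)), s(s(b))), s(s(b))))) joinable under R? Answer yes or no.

yes — NF(t₁) = s(s(s(s(c)))), NF(t₂) = s(s(s(s(c))))

Reduce t₁ = m(s(m(s(c), m(c, s(e), s(c)), s(s(b)))), s(s(s(s(c)))), s(m(s(b), s(m(s(c), b, s(s(b)))), s(c)))):
1. m(s(m(s(c), m(c, s(e), s(c)), s(s(b)))), s(s(s(s(c)))), s(m(s(b), s(m(s(c), b, s(s(b)))), s(c))))  →  m(s(m(c, s(e), s(c))), s(s(s(s(c)))), s(m(s(b), s(m(s(c), b, s(s(b)))), s(c))))   [R4 at 1.1]
2. m(s(m(c, s(e), s(c))), s(s(s(s(c)))), s(m(s(b), s(m(s(c), b, s(s(b)))), s(c))))  →  m(s(c), s(s(s(s(c)))), s(m(s(b), s(m(s(c), b, s(s(b)))), s(c))))   [R1 at 1.1]
3. m(s(c), s(s(s(s(c)))), s(m(s(b), s(m(s(c), b, s(s(b)))), s(c))))  →  m(s(c), s(s(s(s(c)))), s(s(b)))   [R1 at 3.1]
4. m(s(c), s(s(s(s(c)))), s(s(b)))  →  s(s(s(s(c))))   [R4 at ε]

Reduce t₂ = s(s(m(s(m(c, s(s(e)), s(c))), m(s(c), s(s(c)), s(s(b))), s(s(b))))):
1. s(s(m(s(m(c, s(s(e)), s(c))), m(s(c), s(s(c)), s(s(b))), s(s(b)))))  →  s(s(m(s(c), m(s(c), s(s(c)), s(s(b))), s(s(b)))))   [R1 at 1.1.1.1]
2. s(s(m(s(c), m(s(c), s(s(c)), s(s(b))), s(s(b)))))  →  s(s(m(s(c), s(s(c)), s(s(b)))))   [R4 at 1.1]
3. s(s(m(s(c), s(s(c)), s(s(b)))))  →  s(s(s(s(c))))   [R4 at 1.1]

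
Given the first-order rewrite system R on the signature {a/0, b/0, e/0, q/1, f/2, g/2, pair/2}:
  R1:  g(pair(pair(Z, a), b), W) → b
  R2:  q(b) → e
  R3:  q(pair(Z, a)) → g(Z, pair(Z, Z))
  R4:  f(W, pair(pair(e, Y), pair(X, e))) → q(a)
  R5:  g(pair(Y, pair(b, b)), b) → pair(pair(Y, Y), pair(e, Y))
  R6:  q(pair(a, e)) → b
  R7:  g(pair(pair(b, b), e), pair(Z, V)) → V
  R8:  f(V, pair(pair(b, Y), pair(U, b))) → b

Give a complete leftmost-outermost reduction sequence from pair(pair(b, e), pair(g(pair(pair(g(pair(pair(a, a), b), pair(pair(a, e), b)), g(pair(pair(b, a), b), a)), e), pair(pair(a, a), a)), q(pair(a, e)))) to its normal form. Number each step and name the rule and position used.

pair(pair(b, e), pair(a, b))

1. pair(pair(b, e), pair(g(pair(pair(g(pair(pair(a, a), b), pair(pair(a, e), b)), g(pair(pair(b, a), b), a)), e), pair(pair(a, a), a)), q(pair(a, e))))  →  pair(pair(b, e), pair(g(pair(pair(b, g(pair(pair(b, a), b), a)), e), pair(pair(a, a), a)), q(pair(a, e))))   [R1 at 2.1.1.1.1]
2. pair(pair(b, e), pair(g(pair(pair(b, g(pair(pair(b, a), b), a)), e), pair(pair(a, a), a)), q(pair(a, e))))  →  pair(pair(b, e), pair(g(pair(pair(b, b), e), pair(pair(a, a), a)), q(pair(a, e))))   [R1 at 2.1.1.1.2]
3. pair(pair(b, e), pair(g(pair(pair(b, b), e), pair(pair(a, a), a)), q(pair(a, e))))  →  pair(pair(b, e), pair(a, q(pair(a, e))))   [R7 at 2.1]
4. pair(pair(b, e), pair(a, q(pair(a, e))))  →  pair(pair(b, e), pair(a, b))   [R6 at 2.2]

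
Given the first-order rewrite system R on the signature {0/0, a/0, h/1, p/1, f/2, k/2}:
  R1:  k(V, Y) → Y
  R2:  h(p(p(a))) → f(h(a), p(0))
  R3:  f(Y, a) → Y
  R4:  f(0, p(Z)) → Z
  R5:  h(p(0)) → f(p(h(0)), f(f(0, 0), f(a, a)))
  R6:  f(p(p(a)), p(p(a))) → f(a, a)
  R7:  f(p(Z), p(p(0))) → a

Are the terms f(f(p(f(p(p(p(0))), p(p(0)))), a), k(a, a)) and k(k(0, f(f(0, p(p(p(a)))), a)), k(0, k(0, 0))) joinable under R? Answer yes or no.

no — NF(t₁) = p(a), NF(t₂) = 0

Reduce t₁ = f(f(p(f(p(p(p(0))), p(p(0)))), a), k(a, a)):
1. f(f(p(f(p(p(p(0))), p(p(0)))), a), k(a, a))  →  f(p(f(p(p(p(0))), p(p(0)))), k(a, a))   [R3 at 1]
2. f(p(f(p(p(p(0))), p(p(0)))), k(a, a))  →  f(p(a), k(a, a))   [R7 at 1.1]
3. f(p(a), k(a, a))  →  f(p(a), a)   [R1 at 2]
4. f(p(a), a)  →  p(a)   [R3 at ε]

Reduce t₂ = k(k(0, f(f(0, p(p(p(a)))), a)), k(0, k(0, 0))):
1. k(k(0, f(f(0, p(p(p(a)))), a)), k(0, k(0, 0)))  →  k(0, k(0, 0))   [R1 at ε]
2. k(0, k(0, 0))  →  k(0, 0)   [R1 at ε]
3. k(0, 0)  →  0   [R1 at ε]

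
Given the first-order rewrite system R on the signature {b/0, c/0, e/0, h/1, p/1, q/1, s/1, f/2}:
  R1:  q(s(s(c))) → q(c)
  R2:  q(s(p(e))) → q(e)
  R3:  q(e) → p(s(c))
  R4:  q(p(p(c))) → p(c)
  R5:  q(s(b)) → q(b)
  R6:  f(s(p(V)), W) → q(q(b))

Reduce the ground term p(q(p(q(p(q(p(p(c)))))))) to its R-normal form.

p(p(c))

1. p(q(p(q(p(q(p(p(c))))))))  →  p(q(p(q(p(p(c))))))   [R4 at 1.1.1.1.1]
2. p(q(p(q(p(p(c))))))  →  p(q(p(p(c))))   [R4 at 1.1.1]
3. p(q(p(p(c))))  →  p(p(c))   [R4 at 1]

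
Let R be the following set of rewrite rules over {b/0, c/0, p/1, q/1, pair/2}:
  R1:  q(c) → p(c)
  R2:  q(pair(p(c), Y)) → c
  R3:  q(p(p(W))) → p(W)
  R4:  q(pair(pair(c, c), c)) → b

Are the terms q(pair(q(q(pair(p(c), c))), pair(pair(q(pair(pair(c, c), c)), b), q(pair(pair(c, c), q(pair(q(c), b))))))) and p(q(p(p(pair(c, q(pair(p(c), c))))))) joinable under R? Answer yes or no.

Reduce t₁ = q(pair(q(q(pair(p(c), c))), pair(pair(q(pair(pair(c, c), c)), b), q(pair(pair(c, c), q(pair(q(c), b))))))):
1. q(pair(q(q(pair(p(c), c))), pair(pair(q(pair(pair(c, c), c)), b), q(pair(pair(c, c), q(pair(q(c), b)))))))  →  q(pair(q(c), pair(pair(q(pair(pair(c, c), c)), b), q(pair(pair(c, c), q(pair(q(c), b)))))))   [R2 at 1.1.1]
2. q(pair(q(c), pair(pair(q(pair(pair(c, c), c)), b), q(pair(pair(c, c), q(pair(q(c), b)))))))  →  q(pair(p(c), pair(pair(q(pair(pair(c, c), c)), b), q(pair(pair(c, c), q(pair(q(c), b)))))))   [R1 at 1.1]
3. q(pair(p(c), pair(pair(q(pair(pair(c, c), c)), b), q(pair(pair(c, c), q(pair(q(c), b)))))))  →  c   [R2 at ε]

Reduce t₂ = p(q(p(p(pair(c, q(pair(p(c), c))))))):
1. p(q(p(p(pair(c, q(pair(p(c), c)))))))  →  p(p(pair(c, q(pair(p(c), c)))))   [R3 at 1]
2. p(p(pair(c, q(pair(p(c), c)))))  →  p(p(pair(c, c)))   [R2 at 1.1.2]

no — NF(t₁) = c, NF(t₂) = p(p(pair(c, c)))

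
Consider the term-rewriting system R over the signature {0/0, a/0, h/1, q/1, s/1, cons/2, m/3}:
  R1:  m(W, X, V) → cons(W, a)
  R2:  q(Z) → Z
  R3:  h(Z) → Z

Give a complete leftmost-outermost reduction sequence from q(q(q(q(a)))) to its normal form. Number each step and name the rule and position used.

1. q(q(q(q(a))))  →  q(q(q(a)))   [R2 at ε]
2. q(q(q(a)))  →  q(q(a))   [R2 at ε]
3. q(q(a))  →  q(a)   [R2 at ε]
4. q(a)  →  a   [R2 at ε]

a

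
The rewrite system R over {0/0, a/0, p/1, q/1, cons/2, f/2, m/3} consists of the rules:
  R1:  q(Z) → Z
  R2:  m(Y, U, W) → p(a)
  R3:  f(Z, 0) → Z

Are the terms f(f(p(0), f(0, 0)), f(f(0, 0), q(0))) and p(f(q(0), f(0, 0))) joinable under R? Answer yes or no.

yes — NF(t₁) = p(0), NF(t₂) = p(0)

Reduce t₁ = f(f(p(0), f(0, 0)), f(f(0, 0), q(0))):
1. f(f(p(0), f(0, 0)), f(f(0, 0), q(0)))  →  f(f(p(0), 0), f(f(0, 0), q(0)))   [R3 at 1.2]
2. f(f(p(0), 0), f(f(0, 0), q(0)))  →  f(p(0), f(f(0, 0), q(0)))   [R3 at 1]
3. f(p(0), f(f(0, 0), q(0)))  →  f(p(0), f(0, q(0)))   [R3 at 2.1]
4. f(p(0), f(0, q(0)))  →  f(p(0), f(0, 0))   [R1 at 2.2]
5. f(p(0), f(0, 0))  →  f(p(0), 0)   [R3 at 2]
6. f(p(0), 0)  →  p(0)   [R3 at ε]

Reduce t₂ = p(f(q(0), f(0, 0))):
1. p(f(q(0), f(0, 0)))  →  p(f(0, f(0, 0)))   [R1 at 1.1]
2. p(f(0, f(0, 0)))  →  p(f(0, 0))   [R3 at 1.2]
3. p(f(0, 0))  →  p(0)   [R3 at 1]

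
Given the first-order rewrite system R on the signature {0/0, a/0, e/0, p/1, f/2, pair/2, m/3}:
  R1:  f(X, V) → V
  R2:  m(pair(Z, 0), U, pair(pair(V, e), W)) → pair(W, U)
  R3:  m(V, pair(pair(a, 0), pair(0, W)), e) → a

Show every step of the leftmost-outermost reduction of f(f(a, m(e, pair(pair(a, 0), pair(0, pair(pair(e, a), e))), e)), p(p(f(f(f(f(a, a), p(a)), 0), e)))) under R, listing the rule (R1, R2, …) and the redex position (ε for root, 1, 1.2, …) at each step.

p(p(e))

1. f(f(a, m(e, pair(pair(a, 0), pair(0, pair(pair(e, a), e))), e)), p(p(f(f(f(f(a, a), p(a)), 0), e))))  →  p(p(f(f(f(f(a, a), p(a)), 0), e)))   [R1 at ε]
2. p(p(f(f(f(f(a, a), p(a)), 0), e)))  →  p(p(e))   [R1 at 1.1]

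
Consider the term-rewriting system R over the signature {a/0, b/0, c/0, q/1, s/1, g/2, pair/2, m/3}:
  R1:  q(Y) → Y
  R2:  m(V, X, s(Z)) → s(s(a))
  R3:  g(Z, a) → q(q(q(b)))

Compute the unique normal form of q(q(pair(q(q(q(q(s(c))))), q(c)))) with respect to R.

1. q(q(pair(q(q(q(q(s(c))))), q(c))))  →  q(pair(q(q(q(q(s(c))))), q(c)))   [R1 at ε]
2. q(pair(q(q(q(q(s(c))))), q(c)))  →  pair(q(q(q(q(s(c))))), q(c))   [R1 at ε]
3. pair(q(q(q(q(s(c))))), q(c))  →  pair(q(q(q(s(c)))), q(c))   [R1 at 1]
4. pair(q(q(q(s(c)))), q(c))  →  pair(q(q(s(c))), q(c))   [R1 at 1]
5. pair(q(q(s(c))), q(c))  →  pair(q(s(c)), q(c))   [R1 at 1]
6. pair(q(s(c)), q(c))  →  pair(s(c), q(c))   [R1 at 1]
7. pair(s(c), q(c))  →  pair(s(c), c)   [R1 at 2]

pair(s(c), c)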